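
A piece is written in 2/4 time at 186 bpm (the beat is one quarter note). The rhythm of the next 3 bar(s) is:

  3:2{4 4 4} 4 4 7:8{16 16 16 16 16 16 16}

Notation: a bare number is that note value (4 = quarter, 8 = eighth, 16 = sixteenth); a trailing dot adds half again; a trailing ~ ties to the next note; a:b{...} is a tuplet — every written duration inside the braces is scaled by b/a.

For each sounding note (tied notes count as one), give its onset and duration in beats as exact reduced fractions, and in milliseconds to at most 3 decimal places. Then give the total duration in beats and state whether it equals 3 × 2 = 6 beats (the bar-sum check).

1) 0.0ms=0b +215.054ms=2/3b
2) 215.054ms=2/3b +215.054ms=2/3b
3) 430.108ms=4/3b +215.054ms=2/3b
4) 645.161ms=2b +322.581ms=1b
5) 967.742ms=3b +322.581ms=1b
6) 1290.323ms=4b +92.166ms=2/7b
7) 1382.488ms=30/7b +92.166ms=2/7b
8) 1474.654ms=32/7b +92.166ms=2/7b
9) 1566.82ms=34/7b +92.166ms=2/7b
10) 1658.986ms=36/7b +92.166ms=2/7b
11) 1751.152ms=38/7b +92.166ms=2/7b
12) 1843.318ms=40/7b +92.166ms=2/7b
Σ=6b of 6 (186bpm 2/4) — PASS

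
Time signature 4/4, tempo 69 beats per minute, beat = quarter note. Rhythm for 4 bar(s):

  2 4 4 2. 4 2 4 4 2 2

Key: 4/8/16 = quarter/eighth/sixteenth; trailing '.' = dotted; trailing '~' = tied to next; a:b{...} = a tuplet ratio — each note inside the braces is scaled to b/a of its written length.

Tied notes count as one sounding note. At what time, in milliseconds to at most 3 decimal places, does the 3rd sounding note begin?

note 3 onset = 3b = 2608.696ms

1. 0.0ms @ 0 + 1739.13ms (2)
2. 1739.13ms @ 2 + 869.565ms (1)
3. 2608.696ms @ 3 + 869.565ms (1)
4. 3478.261ms @ 4 + 2608.696ms (3)
5. 6086.957ms @ 7 + 869.565ms (1)
6. 6956.522ms @ 8 + 1739.13ms (2)
7. 8695.652ms @ 10 + 869.565ms (1)
8. 9565.217ms @ 11 + 869.565ms (1)
9. 10434.783ms @ 12 + 1739.13ms (2)
10. 12173.913ms @ 14 + 1739.13ms (2)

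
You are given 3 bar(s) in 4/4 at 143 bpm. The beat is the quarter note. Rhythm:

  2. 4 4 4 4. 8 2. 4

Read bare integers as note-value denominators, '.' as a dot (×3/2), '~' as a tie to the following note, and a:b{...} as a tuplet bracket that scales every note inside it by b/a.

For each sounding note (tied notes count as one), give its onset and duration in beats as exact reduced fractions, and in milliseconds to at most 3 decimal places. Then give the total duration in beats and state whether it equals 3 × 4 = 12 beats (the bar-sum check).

1) 0.0ms=0b +1258.741ms=3b
2) 1258.741ms=3b +419.58ms=1b
3) 1678.322ms=4b +419.58ms=1b
4) 2097.902ms=5b +419.58ms=1b
5) 2517.483ms=6b +629.371ms=3/2b
6) 3146.853ms=15/2b +209.79ms=1/2b
7) 3356.643ms=8b +1258.741ms=3b
8) 4615.385ms=11b +419.58ms=1b
Σ=12b of 12 (143bpm 4/4) — PASS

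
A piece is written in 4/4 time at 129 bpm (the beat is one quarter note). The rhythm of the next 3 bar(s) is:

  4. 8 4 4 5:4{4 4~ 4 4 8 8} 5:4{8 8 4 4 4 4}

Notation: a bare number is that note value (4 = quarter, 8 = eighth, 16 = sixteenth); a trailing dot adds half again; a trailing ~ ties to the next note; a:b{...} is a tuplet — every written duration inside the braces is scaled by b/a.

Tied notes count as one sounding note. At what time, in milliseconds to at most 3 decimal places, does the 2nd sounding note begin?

1. 0.0ms @ 0 + 697.674ms (3/2)
2. 697.674ms @ 3/2 + 232.558ms (1/2)
3. 930.233ms @ 2 + 465.116ms (1)
4. 1395.349ms @ 3 + 465.116ms (1)
5. 1860.465ms @ 4 + 372.093ms (4/5)
6. 2232.558ms @ 24/5 + 744.186ms (8/5)
7. 2976.744ms @ 32/5 + 372.093ms (4/5)
8. 3348.837ms @ 36/5 + 186.047ms (2/5)
9. 3534.884ms @ 38/5 + 186.047ms (2/5)
10. 3720.93ms @ 8 + 186.047ms (2/5)
11. 3906.977ms @ 42/5 + 186.047ms (2/5)
12. 4093.023ms @ 44/5 + 372.093ms (4/5)
13. 4465.116ms @ 48/5 + 372.093ms (4/5)
14. 4837.209ms @ 52/5 + 372.093ms (4/5)
15. 5209.302ms @ 56/5 + 372.093ms (4/5)

note 2 onset = 3/2b = 697.674ms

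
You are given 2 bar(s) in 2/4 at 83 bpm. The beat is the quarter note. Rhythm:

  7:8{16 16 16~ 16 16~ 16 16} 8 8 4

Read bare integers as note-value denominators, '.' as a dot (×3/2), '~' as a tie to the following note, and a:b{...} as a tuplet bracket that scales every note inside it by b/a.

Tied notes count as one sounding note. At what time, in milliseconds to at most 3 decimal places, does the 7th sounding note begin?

note 7 onset = 5/2b = 1807.229ms

1. 0.0ms @ 0 + 206.54ms (2/7)
2. 206.54ms @ 2/7 + 206.54ms (2/7)
3. 413.081ms @ 4/7 + 413.081ms (4/7)
4. 826.162ms @ 8/7 + 413.081ms (4/7)
5. 1239.243ms @ 12/7 + 206.54ms (2/7)
6. 1445.783ms @ 2 + 361.446ms (1/2)
7. 1807.229ms @ 5/2 + 361.446ms (1/2)
8. 2168.675ms @ 3 + 722.892ms (1)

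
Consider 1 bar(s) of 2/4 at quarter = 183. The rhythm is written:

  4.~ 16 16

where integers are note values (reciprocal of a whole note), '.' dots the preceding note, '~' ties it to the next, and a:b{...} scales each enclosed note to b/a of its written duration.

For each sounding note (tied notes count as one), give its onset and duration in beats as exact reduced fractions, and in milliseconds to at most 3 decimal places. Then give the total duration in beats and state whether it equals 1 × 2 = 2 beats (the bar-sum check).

1) 0.0ms=0b +573.77ms=7/4b
2) 573.77ms=7/4b +81.967ms=1/4b
Σ=2b of 2 (183bpm 2/4) — PASS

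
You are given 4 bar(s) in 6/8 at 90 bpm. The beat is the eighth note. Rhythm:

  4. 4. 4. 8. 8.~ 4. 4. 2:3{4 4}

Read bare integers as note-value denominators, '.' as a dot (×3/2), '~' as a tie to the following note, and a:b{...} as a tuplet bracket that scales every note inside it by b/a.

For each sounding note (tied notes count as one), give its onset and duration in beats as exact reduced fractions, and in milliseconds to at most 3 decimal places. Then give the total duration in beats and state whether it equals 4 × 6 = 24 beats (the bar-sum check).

1) 0.0ms=0b +2000.0ms=3b
2) 2000.0ms=3b +2000.0ms=3b
3) 4000.0ms=6b +2000.0ms=3b
4) 6000.0ms=9b +1000.0ms=3/2b
5) 7000.0ms=21/2b +3000.0ms=9/2b
6) 10000.0ms=15b +2000.0ms=3b
7) 12000.0ms=18b +2000.0ms=3b
8) 14000.0ms=21b +2000.0ms=3b
Σ=24b of 24 (90bpm 6/8) — PASS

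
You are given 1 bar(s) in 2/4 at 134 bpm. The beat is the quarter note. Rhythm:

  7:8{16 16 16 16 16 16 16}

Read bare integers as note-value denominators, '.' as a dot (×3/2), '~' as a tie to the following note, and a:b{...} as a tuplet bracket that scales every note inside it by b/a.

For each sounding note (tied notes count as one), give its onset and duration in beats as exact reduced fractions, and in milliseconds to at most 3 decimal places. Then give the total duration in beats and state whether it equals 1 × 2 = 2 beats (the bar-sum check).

1) 0.0ms=0b +127.932ms=2/7b
2) 127.932ms=2/7b +127.932ms=2/7b
3) 255.864ms=4/7b +127.932ms=2/7b
4) 383.795ms=6/7b +127.932ms=2/7b
5) 511.727ms=8/7b +127.932ms=2/7b
6) 639.659ms=10/7b +127.932ms=2/7b
7) 767.591ms=12/7b +127.932ms=2/7b
Σ=2b of 2 (134bpm 2/4) — PASS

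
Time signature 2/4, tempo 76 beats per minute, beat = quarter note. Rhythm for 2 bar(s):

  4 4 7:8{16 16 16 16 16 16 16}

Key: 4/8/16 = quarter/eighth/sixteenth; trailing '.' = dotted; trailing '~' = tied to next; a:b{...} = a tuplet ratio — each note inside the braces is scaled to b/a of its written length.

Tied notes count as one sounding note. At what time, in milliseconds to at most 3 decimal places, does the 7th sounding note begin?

note 7 onset = 22/7b = 2481.203ms

1. 0.0ms @ 0 + 789.474ms (1)
2. 789.474ms @ 1 + 789.474ms (1)
3. 1578.947ms @ 2 + 225.564ms (2/7)
4. 1804.511ms @ 16/7 + 225.564ms (2/7)
5. 2030.075ms @ 18/7 + 225.564ms (2/7)
6. 2255.639ms @ 20/7 + 225.564ms (2/7)
7. 2481.203ms @ 22/7 + 225.564ms (2/7)
8. 2706.767ms @ 24/7 + 225.564ms (2/7)
9. 2932.331ms @ 26/7 + 225.564ms (2/7)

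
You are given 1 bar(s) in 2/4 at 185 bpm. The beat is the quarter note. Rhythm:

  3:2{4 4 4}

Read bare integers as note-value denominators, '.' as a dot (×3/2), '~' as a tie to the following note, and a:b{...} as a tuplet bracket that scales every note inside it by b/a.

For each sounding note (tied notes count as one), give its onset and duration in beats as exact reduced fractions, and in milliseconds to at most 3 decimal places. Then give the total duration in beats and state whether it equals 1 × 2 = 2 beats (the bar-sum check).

1) 0.0ms=0b +216.216ms=2/3b
2) 216.216ms=2/3b +216.216ms=2/3b
3) 432.432ms=4/3b +216.216ms=2/3b
Σ=2b of 2 (185bpm 2/4) — PASS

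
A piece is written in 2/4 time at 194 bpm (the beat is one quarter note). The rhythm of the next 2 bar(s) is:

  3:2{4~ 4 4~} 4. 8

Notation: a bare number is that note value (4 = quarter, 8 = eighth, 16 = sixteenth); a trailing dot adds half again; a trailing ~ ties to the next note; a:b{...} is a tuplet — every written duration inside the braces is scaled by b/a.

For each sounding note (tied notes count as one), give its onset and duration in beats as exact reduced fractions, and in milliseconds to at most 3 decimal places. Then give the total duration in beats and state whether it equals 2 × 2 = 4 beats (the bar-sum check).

1) 0.0ms=0b +412.371ms=4/3b
2) 412.371ms=4/3b +670.103ms=13/6b
3) 1082.474ms=7/2b +154.639ms=1/2b
Σ=4b of 4 (194bpm 2/4) — PASS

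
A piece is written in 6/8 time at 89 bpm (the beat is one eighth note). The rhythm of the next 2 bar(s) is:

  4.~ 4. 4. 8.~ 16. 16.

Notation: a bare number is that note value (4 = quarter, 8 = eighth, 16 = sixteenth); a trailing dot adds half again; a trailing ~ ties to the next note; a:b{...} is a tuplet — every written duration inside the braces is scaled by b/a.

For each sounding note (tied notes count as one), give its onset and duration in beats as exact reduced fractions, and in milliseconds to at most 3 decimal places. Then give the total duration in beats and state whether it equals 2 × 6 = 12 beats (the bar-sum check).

1) 0.0ms=0b +4044.944ms=6b
2) 4044.944ms=6b +2022.472ms=3b
3) 6067.416ms=9b +1516.854ms=9/4b
4) 7584.27ms=45/4b +505.618ms=3/4b
Σ=12b of 12 (89bpm 6/8) — PASS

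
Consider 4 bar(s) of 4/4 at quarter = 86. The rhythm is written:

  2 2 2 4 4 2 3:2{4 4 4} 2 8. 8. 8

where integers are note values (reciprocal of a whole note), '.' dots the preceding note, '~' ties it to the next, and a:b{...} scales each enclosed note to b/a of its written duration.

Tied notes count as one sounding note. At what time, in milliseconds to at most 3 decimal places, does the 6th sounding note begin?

1. 0.0ms @ 0 + 1395.349ms (2)
2. 1395.349ms @ 2 + 1395.349ms (2)
3. 2790.698ms @ 4 + 1395.349ms (2)
4. 4186.047ms @ 6 + 697.674ms (1)
5. 4883.721ms @ 7 + 697.674ms (1)
6. 5581.395ms @ 8 + 1395.349ms (2)
7. 6976.744ms @ 10 + 465.116ms (2/3)
8. 7441.86ms @ 32/3 + 465.116ms (2/3)
9. 7906.977ms @ 34/3 + 465.116ms (2/3)
10. 8372.093ms @ 12 + 1395.349ms (2)
11. 9767.442ms @ 14 + 523.256ms (3/4)
12. 10290.698ms @ 59/4 + 523.256ms (3/4)
13. 10813.953ms @ 31/2 + 348.837ms (1/2)

note 6 onset = 8b = 5581.395ms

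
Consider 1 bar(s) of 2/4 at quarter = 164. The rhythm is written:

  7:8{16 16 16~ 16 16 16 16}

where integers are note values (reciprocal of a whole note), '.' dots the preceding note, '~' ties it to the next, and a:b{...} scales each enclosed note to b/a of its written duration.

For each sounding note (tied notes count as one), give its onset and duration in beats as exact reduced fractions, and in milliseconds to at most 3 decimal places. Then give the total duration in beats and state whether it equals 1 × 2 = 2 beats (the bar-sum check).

1) 0.0ms=0b +104.53ms=2/7b
2) 104.53ms=2/7b +104.53ms=2/7b
3) 209.059ms=4/7b +209.059ms=4/7b
4) 418.118ms=8/7b +104.53ms=2/7b
5) 522.648ms=10/7b +104.53ms=2/7b
6) 627.178ms=12/7b +104.53ms=2/7b
Σ=2b of 2 (164bpm 2/4) — PASS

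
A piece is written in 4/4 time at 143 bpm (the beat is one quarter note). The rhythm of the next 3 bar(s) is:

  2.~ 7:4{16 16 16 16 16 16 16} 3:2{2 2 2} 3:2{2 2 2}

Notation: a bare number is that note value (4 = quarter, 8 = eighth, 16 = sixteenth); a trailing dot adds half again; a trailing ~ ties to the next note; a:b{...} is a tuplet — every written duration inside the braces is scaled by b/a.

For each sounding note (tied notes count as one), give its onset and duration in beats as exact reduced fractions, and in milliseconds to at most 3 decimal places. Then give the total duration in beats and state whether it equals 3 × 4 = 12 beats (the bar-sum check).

1) 0.0ms=0b +1318.681ms=22/7b
2) 1318.681ms=22/7b +59.94ms=1/7b
3) 1378.621ms=23/7b +59.94ms=1/7b
4) 1438.561ms=24/7b +59.94ms=1/7b
5) 1498.501ms=25/7b +59.94ms=1/7b
6) 1558.442ms=26/7b +59.94ms=1/7b
7) 1618.382ms=27/7b +59.94ms=1/7b
8) 1678.322ms=4b +559.441ms=4/3b
9) 2237.762ms=16/3b +559.441ms=4/3b
10) 2797.203ms=20/3b +559.441ms=4/3b
11) 3356.643ms=8b +559.441ms=4/3b
12) 3916.084ms=28/3b +559.441ms=4/3b
13) 4475.524ms=32/3b +559.441ms=4/3b
Σ=12b of 12 (143bpm 4/4) — PASS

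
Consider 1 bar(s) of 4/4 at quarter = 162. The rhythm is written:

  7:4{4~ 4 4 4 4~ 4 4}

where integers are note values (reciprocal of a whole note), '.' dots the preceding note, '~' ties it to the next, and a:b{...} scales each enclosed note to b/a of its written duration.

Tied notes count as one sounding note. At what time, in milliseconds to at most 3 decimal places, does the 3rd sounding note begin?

note 3 onset = 12/7b = 634.921ms

1. 0.0ms @ 0 + 423.28ms (8/7)
2. 423.28ms @ 8/7 + 211.64ms (4/7)
3. 634.921ms @ 12/7 + 211.64ms (4/7)
4. 846.561ms @ 16/7 + 423.28ms (8/7)
5. 1269.841ms @ 24/7 + 211.64ms (4/7)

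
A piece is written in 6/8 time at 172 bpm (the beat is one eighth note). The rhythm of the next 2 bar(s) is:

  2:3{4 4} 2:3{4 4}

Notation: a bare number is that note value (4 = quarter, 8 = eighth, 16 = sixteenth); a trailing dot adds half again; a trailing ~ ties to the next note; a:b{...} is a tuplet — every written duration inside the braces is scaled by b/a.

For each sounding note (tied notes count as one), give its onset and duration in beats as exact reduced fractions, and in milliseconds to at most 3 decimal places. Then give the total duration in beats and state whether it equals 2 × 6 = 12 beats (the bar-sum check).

1) 0.0ms=0b +1046.512ms=3b
2) 1046.512ms=3b +1046.512ms=3b
3) 2093.023ms=6b +1046.512ms=3b
4) 3139.535ms=9b +1046.512ms=3b
Σ=12b of 12 (172bpm 6/8) — PASS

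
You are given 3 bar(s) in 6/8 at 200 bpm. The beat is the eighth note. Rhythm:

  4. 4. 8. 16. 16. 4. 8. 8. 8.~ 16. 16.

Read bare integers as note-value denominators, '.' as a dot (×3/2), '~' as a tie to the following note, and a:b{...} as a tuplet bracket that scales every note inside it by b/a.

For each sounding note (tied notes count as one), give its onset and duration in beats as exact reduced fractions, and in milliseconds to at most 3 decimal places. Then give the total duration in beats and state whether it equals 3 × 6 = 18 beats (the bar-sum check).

1) 0.0ms=0b +900.0ms=3b
2) 900.0ms=3b +900.0ms=3b
3) 1800.0ms=6b +450.0ms=3/2b
4) 2250.0ms=15/2b +225.0ms=3/4b
5) 2475.0ms=33/4b +225.0ms=3/4b
6) 2700.0ms=9b +900.0ms=3b
7) 3600.0ms=12b +450.0ms=3/2b
8) 4050.0ms=27/2b +450.0ms=3/2b
9) 4500.0ms=15b +675.0ms=9/4b
10) 5175.0ms=69/4b +225.0ms=3/4b
Σ=18b of 18 (200bpm 6/8) — PASS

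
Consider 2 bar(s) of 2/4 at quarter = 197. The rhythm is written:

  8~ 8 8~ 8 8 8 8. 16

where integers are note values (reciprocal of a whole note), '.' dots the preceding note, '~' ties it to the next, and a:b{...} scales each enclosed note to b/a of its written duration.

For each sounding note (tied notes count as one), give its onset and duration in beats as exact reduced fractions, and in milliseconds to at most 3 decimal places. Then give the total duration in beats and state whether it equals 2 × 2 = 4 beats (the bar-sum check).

1) 0.0ms=0b +304.569ms=1b
2) 304.569ms=1b +304.569ms=1b
3) 609.137ms=2b +152.284ms=1/2b
4) 761.421ms=5/2b +152.284ms=1/2b
5) 913.706ms=3b +228.426ms=3/4b
6) 1142.132ms=15/4b +76.142ms=1/4b
Σ=4b of 4 (197bpm 2/4) — PASS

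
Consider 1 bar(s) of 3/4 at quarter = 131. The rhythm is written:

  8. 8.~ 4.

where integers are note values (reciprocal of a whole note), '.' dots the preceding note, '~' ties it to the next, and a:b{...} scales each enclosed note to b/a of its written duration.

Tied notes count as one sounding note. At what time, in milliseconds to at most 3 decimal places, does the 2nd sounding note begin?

1. 0.0ms @ 0 + 343.511ms (3/4)
2. 343.511ms @ 3/4 + 1030.534ms (9/4)

note 2 onset = 3/4b = 343.511ms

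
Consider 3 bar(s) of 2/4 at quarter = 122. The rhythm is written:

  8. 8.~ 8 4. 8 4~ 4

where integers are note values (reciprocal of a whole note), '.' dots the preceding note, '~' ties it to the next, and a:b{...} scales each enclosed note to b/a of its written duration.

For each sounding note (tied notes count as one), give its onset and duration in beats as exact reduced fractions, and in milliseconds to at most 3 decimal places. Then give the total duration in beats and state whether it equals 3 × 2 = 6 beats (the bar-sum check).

1) 0.0ms=0b +368.852ms=3/4b
2) 368.852ms=3/4b +614.754ms=5/4b
3) 983.607ms=2b +737.705ms=3/2b
4) 1721.311ms=7/2b +245.902ms=1/2b
5) 1967.213ms=4b +983.607ms=2b
Σ=6b of 6 (122bpm 2/4) — PASS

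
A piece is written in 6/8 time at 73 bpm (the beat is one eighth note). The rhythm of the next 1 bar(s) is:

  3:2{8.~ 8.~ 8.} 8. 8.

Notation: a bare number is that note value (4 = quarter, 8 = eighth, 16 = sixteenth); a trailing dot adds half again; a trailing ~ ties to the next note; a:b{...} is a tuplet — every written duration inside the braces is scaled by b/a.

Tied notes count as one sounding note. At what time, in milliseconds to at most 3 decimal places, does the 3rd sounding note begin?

note 3 onset = 9/2b = 3698.63ms

1. 0.0ms @ 0 + 2465.753ms (3)
2. 2465.753ms @ 3 + 1232.877ms (3/2)
3. 3698.63ms @ 9/2 + 1232.877ms (3/2)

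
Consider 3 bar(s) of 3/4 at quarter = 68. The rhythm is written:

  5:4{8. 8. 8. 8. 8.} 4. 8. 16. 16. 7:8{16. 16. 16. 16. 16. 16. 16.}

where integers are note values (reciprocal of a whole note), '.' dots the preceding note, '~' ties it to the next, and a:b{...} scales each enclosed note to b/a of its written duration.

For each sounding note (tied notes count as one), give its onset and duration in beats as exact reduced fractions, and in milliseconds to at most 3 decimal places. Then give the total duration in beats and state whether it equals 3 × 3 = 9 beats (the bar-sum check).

1) 0.0ms=0b +529.412ms=3/5b
2) 529.412ms=3/5b +529.412ms=3/5b
3) 1058.824ms=6/5b +529.412ms=3/5b
4) 1588.235ms=9/5b +529.412ms=3/5b
5) 2117.647ms=12/5b +529.412ms=3/5b
6) 2647.059ms=3b +1323.529ms=3/2b
7) 3970.588ms=9/2b +661.765ms=3/4b
8) 4632.353ms=21/4b +330.882ms=3/8b
9) 4963.235ms=45/8b +330.882ms=3/8b
10) 5294.118ms=6b +378.151ms=3/7b
11) 5672.269ms=45/7b +378.151ms=3/7b
12) 6050.42ms=48/7b +378.151ms=3/7b
13) 6428.571ms=51/7b +378.151ms=3/7b
14) 6806.723ms=54/7b +378.151ms=3/7b
15) 7184.874ms=57/7b +378.151ms=3/7b
16) 7563.025ms=60/7b +378.151ms=3/7b
Σ=9b of 9 (68bpm 3/4) — PASS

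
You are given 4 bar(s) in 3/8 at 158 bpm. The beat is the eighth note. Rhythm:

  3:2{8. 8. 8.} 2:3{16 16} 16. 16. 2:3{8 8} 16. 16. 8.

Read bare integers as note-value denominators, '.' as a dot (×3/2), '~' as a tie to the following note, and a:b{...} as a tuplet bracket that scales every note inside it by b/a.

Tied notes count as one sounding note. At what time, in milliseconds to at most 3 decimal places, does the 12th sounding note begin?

1. 0.0ms @ 0 + 379.747ms (1)
2. 379.747ms @ 1 + 379.747ms (1)
3. 759.494ms @ 2 + 379.747ms (1)
4. 1139.241ms @ 3 + 284.81ms (3/4)
5. 1424.051ms @ 15/4 + 284.81ms (3/4)
6. 1708.861ms @ 9/2 + 284.81ms (3/4)
7. 1993.671ms @ 21/4 + 284.81ms (3/4)
8. 2278.481ms @ 6 + 569.62ms (3/2)
9. 2848.101ms @ 15/2 + 569.62ms (3/2)
10. 3417.722ms @ 9 + 284.81ms (3/4)
11. 3702.532ms @ 39/4 + 284.81ms (3/4)
12. 3987.342ms @ 21/2 + 569.62ms (3/2)

note 12 onset = 21/2b = 3987.342ms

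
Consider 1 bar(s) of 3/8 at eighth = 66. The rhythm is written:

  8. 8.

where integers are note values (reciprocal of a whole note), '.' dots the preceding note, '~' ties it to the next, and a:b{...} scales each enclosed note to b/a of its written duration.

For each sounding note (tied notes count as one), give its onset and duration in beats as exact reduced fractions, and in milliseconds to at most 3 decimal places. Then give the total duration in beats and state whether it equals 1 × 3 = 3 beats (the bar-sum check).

1) 0.0ms=0b +1363.636ms=3/2b
2) 1363.636ms=3/2b +1363.636ms=3/2b
Σ=3b of 3 (66bpm 3/8) — PASS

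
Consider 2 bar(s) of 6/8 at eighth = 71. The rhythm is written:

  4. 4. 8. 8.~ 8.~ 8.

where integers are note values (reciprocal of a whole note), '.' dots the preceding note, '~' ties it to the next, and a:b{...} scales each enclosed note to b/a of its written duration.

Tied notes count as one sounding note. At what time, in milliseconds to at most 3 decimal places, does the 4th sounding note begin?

1. 0.0ms @ 0 + 2535.211ms (3)
2. 2535.211ms @ 3 + 2535.211ms (3)
3. 5070.423ms @ 6 + 1267.606ms (3/2)
4. 6338.028ms @ 15/2 + 3802.817ms (9/2)

note 4 onset = 15/2b = 6338.028ms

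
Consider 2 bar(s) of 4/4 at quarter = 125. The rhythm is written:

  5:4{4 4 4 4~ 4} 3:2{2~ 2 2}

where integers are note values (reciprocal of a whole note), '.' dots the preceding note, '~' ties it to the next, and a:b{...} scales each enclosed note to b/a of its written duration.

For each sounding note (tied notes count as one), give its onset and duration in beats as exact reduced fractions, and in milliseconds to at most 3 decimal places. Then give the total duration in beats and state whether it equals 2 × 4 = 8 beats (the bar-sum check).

1) 0.0ms=0b +384.0ms=4/5b
2) 384.0ms=4/5b +384.0ms=4/5b
3) 768.0ms=8/5b +384.0ms=4/5b
4) 1152.0ms=12/5b +768.0ms=8/5b
5) 1920.0ms=4b +1280.0ms=8/3b
6) 3200.0ms=20/3b +640.0ms=4/3b
Σ=8b of 8 (125bpm 4/4) — PASS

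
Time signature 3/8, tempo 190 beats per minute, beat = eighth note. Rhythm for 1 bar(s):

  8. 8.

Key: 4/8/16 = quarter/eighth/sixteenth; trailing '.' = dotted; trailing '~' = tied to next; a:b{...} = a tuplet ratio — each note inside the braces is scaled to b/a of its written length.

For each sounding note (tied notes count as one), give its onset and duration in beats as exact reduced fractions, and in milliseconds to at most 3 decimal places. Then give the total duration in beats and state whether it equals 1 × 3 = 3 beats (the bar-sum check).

1) 0.0ms=0b +473.684ms=3/2b
2) 473.684ms=3/2b +473.684ms=3/2b
Σ=3b of 3 (190bpm 3/8) — PASS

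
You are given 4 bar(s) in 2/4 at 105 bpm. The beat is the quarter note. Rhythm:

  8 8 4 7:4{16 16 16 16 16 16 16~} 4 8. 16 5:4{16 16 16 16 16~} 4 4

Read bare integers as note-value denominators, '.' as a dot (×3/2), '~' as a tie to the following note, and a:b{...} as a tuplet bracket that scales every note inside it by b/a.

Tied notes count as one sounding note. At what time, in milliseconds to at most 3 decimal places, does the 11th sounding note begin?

1. 0.0ms @ 0 + 285.714ms (1/2)
2. 285.714ms @ 1/2 + 285.714ms (1/2)
3. 571.429ms @ 1 + 571.429ms (1)
4. 1142.857ms @ 2 + 81.633ms (1/7)
5. 1224.49ms @ 15/7 + 81.633ms (1/7)
6. 1306.122ms @ 16/7 + 81.633ms (1/7)
7. 1387.755ms @ 17/7 + 81.633ms (1/7)
8. 1469.388ms @ 18/7 + 81.633ms (1/7)
9. 1551.02ms @ 19/7 + 81.633ms (1/7)
10. 1632.653ms @ 20/7 + 653.061ms (8/7)
11. 2285.714ms @ 4 + 428.571ms (3/4)
12. 2714.286ms @ 19/4 + 142.857ms (1/4)
13. 2857.143ms @ 5 + 114.286ms (1/5)
14. 2971.429ms @ 26/5 + 114.286ms (1/5)
15. 3085.714ms @ 27/5 + 114.286ms (1/5)
16. 3200.0ms @ 28/5 + 114.286ms (1/5)
17. 3314.286ms @ 29/5 + 685.714ms (6/5)
18. 4000.0ms @ 7 + 571.429ms (1)

note 11 onset = 4b = 2285.714ms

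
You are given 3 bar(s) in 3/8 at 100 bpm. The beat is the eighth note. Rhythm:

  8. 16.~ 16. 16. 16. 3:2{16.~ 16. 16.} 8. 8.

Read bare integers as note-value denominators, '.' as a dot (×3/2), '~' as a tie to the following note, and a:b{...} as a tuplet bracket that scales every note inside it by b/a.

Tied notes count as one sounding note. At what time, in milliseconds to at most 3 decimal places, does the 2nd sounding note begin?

1. 0.0ms @ 0 + 900.0ms (3/2)
2. 900.0ms @ 3/2 + 900.0ms (3/2)
3. 1800.0ms @ 3 + 450.0ms (3/4)
4. 2250.0ms @ 15/4 + 450.0ms (3/4)
5. 2700.0ms @ 9/2 + 600.0ms (1)
6. 3300.0ms @ 11/2 + 300.0ms (1/2)
7. 3600.0ms @ 6 + 900.0ms (3/2)
8. 4500.0ms @ 15/2 + 900.0ms (3/2)

note 2 onset = 3/2b = 900.0ms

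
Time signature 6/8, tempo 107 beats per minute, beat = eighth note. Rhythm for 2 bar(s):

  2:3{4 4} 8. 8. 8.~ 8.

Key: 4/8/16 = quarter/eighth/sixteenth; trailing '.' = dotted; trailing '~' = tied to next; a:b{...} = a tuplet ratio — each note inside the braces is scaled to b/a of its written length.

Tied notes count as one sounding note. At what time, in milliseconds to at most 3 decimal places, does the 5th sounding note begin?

1. 0.0ms @ 0 + 1682.243ms (3)
2. 1682.243ms @ 3 + 1682.243ms (3)
3. 3364.486ms @ 6 + 841.121ms (3/2)
4. 4205.607ms @ 15/2 + 841.121ms (3/2)
5. 5046.729ms @ 9 + 1682.243ms (3)

note 5 onset = 9b = 5046.729ms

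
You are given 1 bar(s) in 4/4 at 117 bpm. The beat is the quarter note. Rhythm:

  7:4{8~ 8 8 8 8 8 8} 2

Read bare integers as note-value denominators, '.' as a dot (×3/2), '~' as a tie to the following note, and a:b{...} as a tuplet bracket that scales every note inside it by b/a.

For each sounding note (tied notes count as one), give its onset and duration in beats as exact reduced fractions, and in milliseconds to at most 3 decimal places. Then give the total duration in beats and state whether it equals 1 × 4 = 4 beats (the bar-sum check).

1) 0.0ms=0b +293.04ms=4/7b
2) 293.04ms=4/7b +146.52ms=2/7b
3) 439.56ms=6/7b +146.52ms=2/7b
4) 586.081ms=8/7b +146.52ms=2/7b
5) 732.601ms=10/7b +146.52ms=2/7b
6) 879.121ms=12/7b +146.52ms=2/7b
7) 1025.641ms=2b +1025.641ms=2b
Σ=4b of 4 (117bpm 4/4) — PASS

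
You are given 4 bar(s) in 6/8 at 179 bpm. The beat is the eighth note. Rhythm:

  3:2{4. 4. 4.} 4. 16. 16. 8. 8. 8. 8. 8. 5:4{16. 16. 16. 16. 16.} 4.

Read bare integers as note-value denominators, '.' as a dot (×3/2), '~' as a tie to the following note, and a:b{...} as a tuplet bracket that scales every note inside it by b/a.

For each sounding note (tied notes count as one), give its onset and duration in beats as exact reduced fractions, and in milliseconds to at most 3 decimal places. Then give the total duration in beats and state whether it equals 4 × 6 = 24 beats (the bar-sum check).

1) 0.0ms=0b +670.391ms=2b
2) 670.391ms=2b +670.391ms=2b
3) 1340.782ms=4b +670.391ms=2b
4) 2011.173ms=6b +1005.587ms=3b
5) 3016.76ms=9b +251.397ms=3/4b
6) 3268.156ms=39/4b +251.397ms=3/4b
7) 3519.553ms=21/2b +502.793ms=3/2b
8) 4022.346ms=12b +502.793ms=3/2b
9) 4525.14ms=27/2b +502.793ms=3/2b
10) 5027.933ms=15b +502.793ms=3/2b
11) 5530.726ms=33/2b +502.793ms=3/2b
12) 6033.52ms=18b +201.117ms=3/5b
13) 6234.637ms=93/5b +201.117ms=3/5b
14) 6435.754ms=96/5b +201.117ms=3/5b
15) 6636.872ms=99/5b +201.117ms=3/5b
16) 6837.989ms=102/5b +201.117ms=3/5b
17) 7039.106ms=21b +1005.587ms=3b
Σ=24b of 24 (179bpm 6/8) — PASS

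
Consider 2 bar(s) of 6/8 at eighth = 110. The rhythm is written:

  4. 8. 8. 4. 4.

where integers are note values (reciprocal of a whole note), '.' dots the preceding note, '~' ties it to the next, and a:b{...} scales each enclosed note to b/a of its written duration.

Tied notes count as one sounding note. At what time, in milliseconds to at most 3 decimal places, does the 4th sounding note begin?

1. 0.0ms @ 0 + 1636.364ms (3)
2. 1636.364ms @ 3 + 818.182ms (3/2)
3. 2454.545ms @ 9/2 + 818.182ms (3/2)
4. 3272.727ms @ 6 + 1636.364ms (3)
5. 4909.091ms @ 9 + 1636.364ms (3)

note 4 onset = 6b = 3272.727ms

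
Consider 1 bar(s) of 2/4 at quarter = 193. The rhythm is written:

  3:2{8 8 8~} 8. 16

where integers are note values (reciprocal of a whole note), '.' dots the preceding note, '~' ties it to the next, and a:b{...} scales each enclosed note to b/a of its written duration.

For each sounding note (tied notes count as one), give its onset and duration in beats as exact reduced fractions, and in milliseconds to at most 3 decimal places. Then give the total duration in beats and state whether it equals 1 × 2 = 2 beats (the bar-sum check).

1) 0.0ms=0b +103.627ms=1/3b
2) 103.627ms=1/3b +103.627ms=1/3b
3) 207.254ms=2/3b +336.788ms=13/12b
4) 544.041ms=7/4b +77.72ms=1/4b
Σ=2b of 2 (193bpm 2/4) — PASS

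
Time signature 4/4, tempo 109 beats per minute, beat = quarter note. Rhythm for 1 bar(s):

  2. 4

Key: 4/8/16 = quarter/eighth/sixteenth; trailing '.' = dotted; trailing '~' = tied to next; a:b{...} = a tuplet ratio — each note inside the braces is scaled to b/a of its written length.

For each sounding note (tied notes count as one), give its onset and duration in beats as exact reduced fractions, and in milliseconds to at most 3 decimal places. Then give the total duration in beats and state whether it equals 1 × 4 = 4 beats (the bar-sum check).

1) 0.0ms=0b +1651.376ms=3b
2) 1651.376ms=3b +550.459ms=1b
Σ=4b of 4 (109bpm 4/4) — PASS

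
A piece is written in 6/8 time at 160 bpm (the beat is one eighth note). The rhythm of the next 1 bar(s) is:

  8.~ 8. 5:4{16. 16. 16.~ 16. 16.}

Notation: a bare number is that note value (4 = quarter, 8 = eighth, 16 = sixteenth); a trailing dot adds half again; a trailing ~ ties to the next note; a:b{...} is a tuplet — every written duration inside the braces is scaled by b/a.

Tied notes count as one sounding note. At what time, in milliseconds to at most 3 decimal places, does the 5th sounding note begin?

1. 0.0ms @ 0 + 1125.0ms (3)
2. 1125.0ms @ 3 + 225.0ms (3/5)
3. 1350.0ms @ 18/5 + 225.0ms (3/5)
4. 1575.0ms @ 21/5 + 450.0ms (6/5)
5. 2025.0ms @ 27/5 + 225.0ms (3/5)

note 5 onset = 27/5b = 2025.0ms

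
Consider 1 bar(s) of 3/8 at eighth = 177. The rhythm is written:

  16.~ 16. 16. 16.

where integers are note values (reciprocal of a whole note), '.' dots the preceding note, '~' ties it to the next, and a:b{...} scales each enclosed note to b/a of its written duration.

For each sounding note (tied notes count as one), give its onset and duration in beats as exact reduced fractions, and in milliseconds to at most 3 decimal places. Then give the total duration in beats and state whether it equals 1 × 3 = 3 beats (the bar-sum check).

1) 0.0ms=0b +508.475ms=3/2b
2) 508.475ms=3/2b +254.237ms=3/4b
3) 762.712ms=9/4b +254.237ms=3/4b
Σ=3b of 3 (177bpm 3/8) — PASS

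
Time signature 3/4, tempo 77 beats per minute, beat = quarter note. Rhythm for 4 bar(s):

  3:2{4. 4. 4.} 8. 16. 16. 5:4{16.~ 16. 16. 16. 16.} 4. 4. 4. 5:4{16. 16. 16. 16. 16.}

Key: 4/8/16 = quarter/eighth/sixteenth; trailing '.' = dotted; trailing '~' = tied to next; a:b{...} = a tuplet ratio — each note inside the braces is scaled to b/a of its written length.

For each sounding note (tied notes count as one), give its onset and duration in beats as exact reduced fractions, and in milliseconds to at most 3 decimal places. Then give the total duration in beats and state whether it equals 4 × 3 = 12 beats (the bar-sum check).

1) 0.0ms=0b +779.221ms=1b
2) 779.221ms=1b +779.221ms=1b
3) 1558.442ms=2b +779.221ms=1b
4) 2337.662ms=3b +584.416ms=3/4b
5) 2922.078ms=15/4b +292.208ms=3/8b
6) 3214.286ms=33/8b +292.208ms=3/8b
7) 3506.494ms=9/2b +467.532ms=3/5b
8) 3974.026ms=51/10b +233.766ms=3/10b
9) 4207.792ms=27/5b +233.766ms=3/10b
10) 4441.558ms=57/10b +233.766ms=3/10b
11) 4675.325ms=6b +1168.831ms=3/2b
12) 5844.156ms=15/2b +1168.831ms=3/2b
13) 7012.987ms=9b +1168.831ms=3/2b
14) 8181.818ms=21/2b +233.766ms=3/10b
15) 8415.584ms=54/5b +233.766ms=3/10b
16) 8649.351ms=111/10b +233.766ms=3/10b
17) 8883.117ms=57/5b +233.766ms=3/10b
18) 9116.883ms=117/10b +233.766ms=3/10b
Σ=12b of 12 (77bpm 3/4) — PASS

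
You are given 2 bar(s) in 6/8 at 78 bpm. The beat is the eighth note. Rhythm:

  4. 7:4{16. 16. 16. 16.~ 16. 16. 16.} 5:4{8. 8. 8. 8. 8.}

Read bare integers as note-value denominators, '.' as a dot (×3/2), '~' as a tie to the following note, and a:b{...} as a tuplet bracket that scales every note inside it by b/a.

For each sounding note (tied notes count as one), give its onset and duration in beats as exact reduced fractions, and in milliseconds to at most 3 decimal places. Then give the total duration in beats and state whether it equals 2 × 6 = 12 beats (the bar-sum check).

1) 0.0ms=0b +2307.692ms=3b
2) 2307.692ms=3b +329.67ms=3/7b
3) 2637.363ms=24/7b +329.67ms=3/7b
4) 2967.033ms=27/7b +329.67ms=3/7b
5) 3296.703ms=30/7b +659.341ms=6/7b
6) 3956.044ms=36/7b +329.67ms=3/7b
7) 4285.714ms=39/7b +329.67ms=3/7b
8) 4615.385ms=6b +923.077ms=6/5b
9) 5538.462ms=36/5b +923.077ms=6/5b
10) 6461.538ms=42/5b +923.077ms=6/5b
11) 7384.615ms=48/5b +923.077ms=6/5b
12) 8307.692ms=54/5b +923.077ms=6/5b
Σ=12b of 12 (78bpm 6/8) — PASS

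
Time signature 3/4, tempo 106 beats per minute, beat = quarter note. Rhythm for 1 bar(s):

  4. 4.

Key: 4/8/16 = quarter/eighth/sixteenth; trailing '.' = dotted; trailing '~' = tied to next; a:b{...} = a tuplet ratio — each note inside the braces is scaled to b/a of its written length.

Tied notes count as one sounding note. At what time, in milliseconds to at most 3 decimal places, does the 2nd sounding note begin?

note 2 onset = 3/2b = 849.057ms

1. 0.0ms @ 0 + 849.057ms (3/2)
2. 849.057ms @ 3/2 + 849.057ms (3/2)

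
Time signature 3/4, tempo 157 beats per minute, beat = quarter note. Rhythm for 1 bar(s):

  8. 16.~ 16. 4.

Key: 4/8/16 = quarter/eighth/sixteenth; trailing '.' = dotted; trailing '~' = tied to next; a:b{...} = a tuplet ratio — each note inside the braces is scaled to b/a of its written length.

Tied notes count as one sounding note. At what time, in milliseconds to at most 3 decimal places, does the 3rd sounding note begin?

1. 0.0ms @ 0 + 286.624ms (3/4)
2. 286.624ms @ 3/4 + 286.624ms (3/4)
3. 573.248ms @ 3/2 + 573.248ms (3/2)

note 3 onset = 3/2b = 573.248ms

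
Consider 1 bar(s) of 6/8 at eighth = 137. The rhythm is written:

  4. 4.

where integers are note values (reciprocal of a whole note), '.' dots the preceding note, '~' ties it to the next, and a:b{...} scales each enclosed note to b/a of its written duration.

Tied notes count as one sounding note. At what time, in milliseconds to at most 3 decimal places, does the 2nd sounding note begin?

note 2 onset = 3b = 1313.869ms

1. 0.0ms @ 0 + 1313.869ms (3)
2. 1313.869ms @ 3 + 1313.869ms (3)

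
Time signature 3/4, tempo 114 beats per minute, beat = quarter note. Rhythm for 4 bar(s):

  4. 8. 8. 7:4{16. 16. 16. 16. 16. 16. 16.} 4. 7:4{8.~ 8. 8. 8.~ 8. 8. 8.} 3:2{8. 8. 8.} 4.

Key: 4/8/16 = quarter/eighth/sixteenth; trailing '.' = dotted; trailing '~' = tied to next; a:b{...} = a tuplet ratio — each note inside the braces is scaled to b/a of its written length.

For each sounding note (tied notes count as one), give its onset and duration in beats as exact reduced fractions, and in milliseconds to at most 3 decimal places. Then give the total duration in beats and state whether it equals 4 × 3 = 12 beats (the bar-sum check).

1) 0.0ms=0b +789.474ms=3/2b
2) 789.474ms=3/2b +394.737ms=3/4b
3) 1184.211ms=9/4b +394.737ms=3/4b
4) 1578.947ms=3b +112.782ms=3/14b
5) 1691.729ms=45/14b +112.782ms=3/14b
6) 1804.511ms=24/7b +112.782ms=3/14b
7) 1917.293ms=51/14b +112.782ms=3/14b
8) 2030.075ms=27/7b +112.782ms=3/14b
9) 2142.857ms=57/14b +112.782ms=3/14b
10) 2255.639ms=30/7b +112.782ms=3/14b
11) 2368.421ms=9/2b +789.474ms=3/2b
12) 3157.895ms=6b +451.128ms=6/7b
13) 3609.023ms=48/7b +225.564ms=3/7b
14) 3834.586ms=51/7b +451.128ms=6/7b
15) 4285.714ms=57/7b +225.564ms=3/7b
16) 4511.278ms=60/7b +225.564ms=3/7b
17) 4736.842ms=9b +263.158ms=1/2b
18) 5000.0ms=19/2b +263.158ms=1/2b
19) 5263.158ms=10b +263.158ms=1/2b
20) 5526.316ms=21/2b +789.474ms=3/2b
Σ=12b of 12 (114bpm 3/4) — PASS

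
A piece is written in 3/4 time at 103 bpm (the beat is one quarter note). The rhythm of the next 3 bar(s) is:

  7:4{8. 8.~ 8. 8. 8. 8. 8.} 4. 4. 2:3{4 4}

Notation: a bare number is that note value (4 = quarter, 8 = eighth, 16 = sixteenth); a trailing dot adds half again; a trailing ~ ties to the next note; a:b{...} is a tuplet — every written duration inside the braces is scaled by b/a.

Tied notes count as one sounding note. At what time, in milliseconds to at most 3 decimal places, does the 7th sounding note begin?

note 7 onset = 3b = 1747.573ms

1. 0.0ms @ 0 + 249.653ms (3/7)
2. 249.653ms @ 3/7 + 499.307ms (6/7)
3. 748.96ms @ 9/7 + 249.653ms (3/7)
4. 998.613ms @ 12/7 + 249.653ms (3/7)
5. 1248.266ms @ 15/7 + 249.653ms (3/7)
6. 1497.92ms @ 18/7 + 249.653ms (3/7)
7. 1747.573ms @ 3 + 873.786ms (3/2)
8. 2621.359ms @ 9/2 + 873.786ms (3/2)
9. 3495.146ms @ 6 + 873.786ms (3/2)
10. 4368.932ms @ 15/2 + 873.786ms (3/2)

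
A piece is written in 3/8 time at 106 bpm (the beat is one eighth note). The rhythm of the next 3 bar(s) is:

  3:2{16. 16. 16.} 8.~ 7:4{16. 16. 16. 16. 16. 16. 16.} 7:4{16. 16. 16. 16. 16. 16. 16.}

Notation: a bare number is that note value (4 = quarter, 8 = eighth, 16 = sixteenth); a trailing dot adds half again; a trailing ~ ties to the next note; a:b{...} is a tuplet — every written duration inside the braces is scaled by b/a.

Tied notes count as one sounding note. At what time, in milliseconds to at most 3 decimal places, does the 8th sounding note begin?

1. 0.0ms @ 0 + 283.019ms (1/2)
2. 283.019ms @ 1/2 + 283.019ms (1/2)
3. 566.038ms @ 1 + 283.019ms (1/2)
4. 849.057ms @ 3/2 + 1091.644ms (27/14)
5. 1940.701ms @ 24/7 + 242.588ms (3/7)
6. 2183.288ms @ 27/7 + 242.588ms (3/7)
7. 2425.876ms @ 30/7 + 242.588ms (3/7)
8. 2668.464ms @ 33/7 + 242.588ms (3/7)
9. 2911.051ms @ 36/7 + 242.588ms (3/7)
10. 3153.639ms @ 39/7 + 242.588ms (3/7)
11. 3396.226ms @ 6 + 242.588ms (3/7)
12. 3638.814ms @ 45/7 + 242.588ms (3/7)
13. 3881.402ms @ 48/7 + 242.588ms (3/7)
14. 4123.989ms @ 51/7 + 242.588ms (3/7)
15. 4366.577ms @ 54/7 + 242.588ms (3/7)
16. 4609.164ms @ 57/7 + 242.588ms (3/7)
17. 4851.752ms @ 60/7 + 242.588ms (3/7)

note 8 onset = 33/7b = 2668.464ms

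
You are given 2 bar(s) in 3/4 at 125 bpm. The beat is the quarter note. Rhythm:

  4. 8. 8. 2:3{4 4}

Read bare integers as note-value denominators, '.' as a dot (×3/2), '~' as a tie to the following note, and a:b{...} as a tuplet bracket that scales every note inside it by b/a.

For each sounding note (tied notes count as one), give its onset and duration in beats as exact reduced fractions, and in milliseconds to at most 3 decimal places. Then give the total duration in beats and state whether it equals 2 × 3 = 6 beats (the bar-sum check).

1) 0.0ms=0b +720.0ms=3/2b
2) 720.0ms=3/2b +360.0ms=3/4b
3) 1080.0ms=9/4b +360.0ms=3/4b
4) 1440.0ms=3b +720.0ms=3/2b
5) 2160.0ms=9/2b +720.0ms=3/2b
Σ=6b of 6 (125bpm 3/4) — PASS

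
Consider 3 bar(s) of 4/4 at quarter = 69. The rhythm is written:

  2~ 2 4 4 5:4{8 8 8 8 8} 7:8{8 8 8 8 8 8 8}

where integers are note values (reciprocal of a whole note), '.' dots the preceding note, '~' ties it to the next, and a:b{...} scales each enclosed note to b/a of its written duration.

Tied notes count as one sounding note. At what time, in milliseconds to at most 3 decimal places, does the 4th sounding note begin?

note 4 onset = 6b = 5217.391ms

1. 0.0ms @ 0 + 3478.261ms (4)
2. 3478.261ms @ 4 + 869.565ms (1)
3. 4347.826ms @ 5 + 869.565ms (1)
4. 5217.391ms @ 6 + 347.826ms (2/5)
5. 5565.217ms @ 32/5 + 347.826ms (2/5)
6. 5913.043ms @ 34/5 + 347.826ms (2/5)
7. 6260.87ms @ 36/5 + 347.826ms (2/5)
8. 6608.696ms @ 38/5 + 347.826ms (2/5)
9. 6956.522ms @ 8 + 496.894ms (4/7)
10. 7453.416ms @ 60/7 + 496.894ms (4/7)
11. 7950.311ms @ 64/7 + 496.894ms (4/7)
12. 8447.205ms @ 68/7 + 496.894ms (4/7)
13. 8944.099ms @ 72/7 + 496.894ms (4/7)
14. 9440.994ms @ 76/7 + 496.894ms (4/7)
15. 9937.888ms @ 80/7 + 496.894ms (4/7)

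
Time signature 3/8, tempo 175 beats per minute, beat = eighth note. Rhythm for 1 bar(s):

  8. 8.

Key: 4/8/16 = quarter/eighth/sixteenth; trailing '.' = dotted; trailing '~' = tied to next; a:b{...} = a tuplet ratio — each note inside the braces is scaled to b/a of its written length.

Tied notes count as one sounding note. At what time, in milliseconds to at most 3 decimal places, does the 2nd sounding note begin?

note 2 onset = 3/2b = 514.286ms

1. 0.0ms @ 0 + 514.286ms (3/2)
2. 514.286ms @ 3/2 + 514.286ms (3/2)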